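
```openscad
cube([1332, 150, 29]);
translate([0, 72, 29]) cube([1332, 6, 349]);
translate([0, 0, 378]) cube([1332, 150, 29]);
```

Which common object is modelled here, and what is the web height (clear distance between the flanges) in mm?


An I-beam. The web height is 349 mm.

Two wide flanges with a thin centred web — an I-beam. Overall 407 mm minus two 29 mm flanges gives a web of 407 − 2·29 = 349 mm.


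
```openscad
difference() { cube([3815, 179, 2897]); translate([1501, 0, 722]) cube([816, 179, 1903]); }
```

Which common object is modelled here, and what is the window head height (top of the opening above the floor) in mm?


A wall with a window opening. The window head height is 2625 mm.

A wall with a rectangular opening subtracted — a window. Sill at z = 722, opening 1903 mm tall, so the head is at 722 + 1903 = 2625 mm.


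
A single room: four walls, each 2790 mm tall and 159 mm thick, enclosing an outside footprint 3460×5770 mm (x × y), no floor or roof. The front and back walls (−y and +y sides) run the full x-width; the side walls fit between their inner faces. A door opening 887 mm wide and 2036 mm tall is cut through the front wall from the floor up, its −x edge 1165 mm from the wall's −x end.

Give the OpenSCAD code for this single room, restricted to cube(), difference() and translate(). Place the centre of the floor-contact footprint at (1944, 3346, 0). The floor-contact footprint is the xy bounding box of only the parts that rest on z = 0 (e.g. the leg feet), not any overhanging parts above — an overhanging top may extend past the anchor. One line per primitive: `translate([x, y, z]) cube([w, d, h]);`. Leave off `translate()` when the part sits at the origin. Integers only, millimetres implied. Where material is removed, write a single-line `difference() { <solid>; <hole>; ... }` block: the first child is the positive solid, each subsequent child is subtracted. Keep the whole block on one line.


difference() { translate([214, 461, 0]) cube([3460, 159, 2790]); translate([1379, 461, 0]) cube([887, 159, 2036]); }
translate([214, 6072, 0]) cube([3460, 159, 2790]);
translate([214, 620, 0]) cube([159, 5452, 2790]);
translate([3515, 620, 0]) cube([159, 5452, 2790]);


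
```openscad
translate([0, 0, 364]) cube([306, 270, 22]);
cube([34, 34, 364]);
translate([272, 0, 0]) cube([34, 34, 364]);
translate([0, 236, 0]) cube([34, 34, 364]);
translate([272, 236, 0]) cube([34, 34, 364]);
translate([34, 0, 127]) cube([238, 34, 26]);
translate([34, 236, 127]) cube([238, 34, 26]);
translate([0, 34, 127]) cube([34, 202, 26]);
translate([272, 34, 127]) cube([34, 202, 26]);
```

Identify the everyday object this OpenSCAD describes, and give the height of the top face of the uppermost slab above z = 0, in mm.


A stool. The seat height is 386 mm.

A 306×270×22 slab at z = 364 on four corner posts — a stool. The seat top is 364 + 22 = 386 mm.


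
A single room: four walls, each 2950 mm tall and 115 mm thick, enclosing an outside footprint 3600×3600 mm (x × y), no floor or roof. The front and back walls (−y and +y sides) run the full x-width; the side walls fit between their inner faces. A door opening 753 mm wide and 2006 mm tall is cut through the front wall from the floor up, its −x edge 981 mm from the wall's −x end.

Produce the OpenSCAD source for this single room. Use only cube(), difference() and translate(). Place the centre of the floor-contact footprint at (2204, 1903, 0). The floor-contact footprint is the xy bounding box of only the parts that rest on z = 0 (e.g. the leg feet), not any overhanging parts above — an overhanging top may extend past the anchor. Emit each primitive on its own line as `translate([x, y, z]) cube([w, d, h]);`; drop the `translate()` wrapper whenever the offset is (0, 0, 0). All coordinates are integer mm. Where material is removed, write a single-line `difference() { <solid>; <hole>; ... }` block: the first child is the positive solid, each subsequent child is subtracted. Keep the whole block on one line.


difference() { translate([404, 103, 0]) cube([3600, 115, 2950]); translate([1385, 103, 0]) cube([753, 115, 2006]); }
translate([404, 3588, 0]) cube([3600, 115, 2950]);
translate([404, 218, 0]) cube([115, 3370, 2950]);
translate([3889, 218, 0]) cube([115, 3370, 2950]);


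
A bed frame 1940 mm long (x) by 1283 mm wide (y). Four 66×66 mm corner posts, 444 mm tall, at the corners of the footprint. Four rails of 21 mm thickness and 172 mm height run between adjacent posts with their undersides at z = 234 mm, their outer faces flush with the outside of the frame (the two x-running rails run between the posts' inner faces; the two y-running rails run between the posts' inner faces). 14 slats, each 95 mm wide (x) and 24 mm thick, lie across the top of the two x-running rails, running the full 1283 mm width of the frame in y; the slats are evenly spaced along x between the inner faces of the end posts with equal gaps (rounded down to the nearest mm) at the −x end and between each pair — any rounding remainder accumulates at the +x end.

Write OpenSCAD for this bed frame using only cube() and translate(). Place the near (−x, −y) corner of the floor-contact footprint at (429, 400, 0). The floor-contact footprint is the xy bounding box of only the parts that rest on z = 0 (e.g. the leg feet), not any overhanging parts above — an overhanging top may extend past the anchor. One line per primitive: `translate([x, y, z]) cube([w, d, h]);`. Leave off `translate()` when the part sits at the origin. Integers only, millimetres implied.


translate([429, 400, 0]) cube([66, 66, 444]);
translate([429, 1617, 0]) cube([66, 66, 444]);
translate([2303, 400, 0]) cube([66, 66, 444]);
translate([2303, 1617, 0]) cube([66, 66, 444]);
translate([495, 400, 234]) cube([1808, 21, 172]);
translate([495, 1662, 234]) cube([1808, 21, 172]);
translate([429, 466, 234]) cube([21, 1151, 172]);
translate([2348, 466, 234]) cube([21, 1151, 172]);
translate([526, 400, 406]) cube([95, 1283, 24]);
translate([652, 400, 406]) cube([95, 1283, 24]);
translate([778, 400, 406]) cube([95, 1283, 24]);
translate([904, 400, 406]) cube([95, 1283, 24]);
translate([1030, 400, 406]) cube([95, 1283, 24]);
translate([1156, 400, 406]) cube([95, 1283, 24]);
translate([1282, 400, 406]) cube([95, 1283, 24]);
translate([1408, 400, 406]) cube([95, 1283, 24]);
translate([1534, 400, 406]) cube([95, 1283, 24]);
translate([1660, 400, 406]) cube([95, 1283, 24]);
translate([1786, 400, 406]) cube([95, 1283, 24]);
translate([1912, 400, 406]) cube([95, 1283, 24]);
translate([2038, 400, 406]) cube([95, 1283, 24]);
translate([2164, 400, 406]) cube([95, 1283, 24]);


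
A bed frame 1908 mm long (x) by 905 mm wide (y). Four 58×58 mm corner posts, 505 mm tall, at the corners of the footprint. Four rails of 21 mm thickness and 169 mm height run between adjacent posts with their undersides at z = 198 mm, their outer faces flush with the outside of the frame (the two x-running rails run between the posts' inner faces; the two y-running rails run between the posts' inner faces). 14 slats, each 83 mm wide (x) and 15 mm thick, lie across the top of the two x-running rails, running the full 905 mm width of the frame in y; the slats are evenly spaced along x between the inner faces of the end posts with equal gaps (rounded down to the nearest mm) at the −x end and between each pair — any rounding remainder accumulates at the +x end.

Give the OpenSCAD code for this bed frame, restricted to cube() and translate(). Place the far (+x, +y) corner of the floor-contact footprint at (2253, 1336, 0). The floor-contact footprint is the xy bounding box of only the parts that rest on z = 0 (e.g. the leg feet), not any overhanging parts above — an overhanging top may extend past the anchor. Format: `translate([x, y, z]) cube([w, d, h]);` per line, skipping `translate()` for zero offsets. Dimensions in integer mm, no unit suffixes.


translate([345, 431, 0]) cube([58, 58, 505]);
translate([345, 1278, 0]) cube([58, 58, 505]);
translate([2195, 431, 0]) cube([58, 58, 505]);
translate([2195, 1278, 0]) cube([58, 58, 505]);
translate([403, 431, 198]) cube([1792, 21, 169]);
translate([403, 1315, 198]) cube([1792, 21, 169]);
translate([345, 489, 198]) cube([21, 789, 169]);
translate([2232, 489, 198]) cube([21, 789, 169]);
translate([445, 431, 367]) cube([83, 905, 15]);
translate([570, 431, 367]) cube([83, 905, 15]);
translate([695, 431, 367]) cube([83, 905, 15]);
translate([820, 431, 367]) cube([83, 905, 15]);
translate([945, 431, 367]) cube([83, 905, 15]);
translate([1070, 431, 367]) cube([83, 905, 15]);
translate([1195, 431, 367]) cube([83, 905, 15]);
translate([1320, 431, 367]) cube([83, 905, 15]);
translate([1445, 431, 367]) cube([83, 905, 15]);
translate([1570, 431, 367]) cube([83, 905, 15]);
translate([1695, 431, 367]) cube([83, 905, 15]);
translate([1820, 431, 367]) cube([83, 905, 15]);
translate([1945, 431, 367]) cube([83, 905, 15]);
translate([2070, 431, 367]) cube([83, 905, 15]);


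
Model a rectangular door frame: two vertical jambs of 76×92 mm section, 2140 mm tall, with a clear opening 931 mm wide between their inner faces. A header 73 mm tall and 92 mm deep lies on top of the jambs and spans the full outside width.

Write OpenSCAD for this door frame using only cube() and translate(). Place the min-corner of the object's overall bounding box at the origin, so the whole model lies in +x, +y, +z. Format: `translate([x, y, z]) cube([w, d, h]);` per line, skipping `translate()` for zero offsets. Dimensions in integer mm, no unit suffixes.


cube([76, 92, 2140]);
translate([1007, 0, 0]) cube([76, 92, 2140]);
translate([0, 0, 2140]) cube([1083, 92, 73]);


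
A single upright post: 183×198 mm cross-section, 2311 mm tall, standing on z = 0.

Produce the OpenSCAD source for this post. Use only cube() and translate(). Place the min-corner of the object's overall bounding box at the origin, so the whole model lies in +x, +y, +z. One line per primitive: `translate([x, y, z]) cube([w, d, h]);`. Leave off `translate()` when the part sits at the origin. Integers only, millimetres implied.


cube([183, 198, 2311]);


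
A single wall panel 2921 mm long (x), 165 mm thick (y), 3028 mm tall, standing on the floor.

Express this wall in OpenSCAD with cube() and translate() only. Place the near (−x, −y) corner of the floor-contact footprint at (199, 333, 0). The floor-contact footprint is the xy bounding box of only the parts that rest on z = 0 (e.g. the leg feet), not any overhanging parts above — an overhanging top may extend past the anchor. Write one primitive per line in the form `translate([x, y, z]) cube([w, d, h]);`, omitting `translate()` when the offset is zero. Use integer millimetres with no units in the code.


translate([199, 333, 0]) cube([2921, 165, 3028]);


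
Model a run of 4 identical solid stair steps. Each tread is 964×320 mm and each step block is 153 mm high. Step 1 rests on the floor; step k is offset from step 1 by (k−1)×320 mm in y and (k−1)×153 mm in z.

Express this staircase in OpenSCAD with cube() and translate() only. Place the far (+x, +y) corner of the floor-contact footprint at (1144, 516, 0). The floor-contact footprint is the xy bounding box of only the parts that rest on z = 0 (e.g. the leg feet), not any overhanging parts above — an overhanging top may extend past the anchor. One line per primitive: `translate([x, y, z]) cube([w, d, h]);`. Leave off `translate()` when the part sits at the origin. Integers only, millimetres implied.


translate([180, 196, 0]) cube([964, 320, 153]);
translate([180, 516, 153]) cube([964, 320, 153]);
translate([180, 836, 306]) cube([964, 320, 153]);
translate([180, 1156, 459]) cube([964, 320, 153]);


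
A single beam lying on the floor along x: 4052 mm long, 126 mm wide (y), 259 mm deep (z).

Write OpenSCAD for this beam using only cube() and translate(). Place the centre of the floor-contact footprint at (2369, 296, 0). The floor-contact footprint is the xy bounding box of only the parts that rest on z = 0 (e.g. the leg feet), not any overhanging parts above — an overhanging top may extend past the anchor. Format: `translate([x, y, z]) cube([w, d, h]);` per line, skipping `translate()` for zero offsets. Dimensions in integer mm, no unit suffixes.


translate([343, 233, 0]) cube([4052, 126, 259]);


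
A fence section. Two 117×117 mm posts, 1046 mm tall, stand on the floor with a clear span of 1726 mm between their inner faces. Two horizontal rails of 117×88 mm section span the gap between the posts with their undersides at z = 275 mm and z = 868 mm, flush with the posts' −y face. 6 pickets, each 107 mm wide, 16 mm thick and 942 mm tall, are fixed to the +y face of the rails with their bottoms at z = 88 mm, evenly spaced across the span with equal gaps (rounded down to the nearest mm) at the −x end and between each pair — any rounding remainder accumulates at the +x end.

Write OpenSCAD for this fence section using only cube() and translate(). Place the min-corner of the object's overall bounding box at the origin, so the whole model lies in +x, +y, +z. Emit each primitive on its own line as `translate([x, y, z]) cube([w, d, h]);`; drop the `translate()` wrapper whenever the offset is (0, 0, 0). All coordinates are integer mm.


cube([117, 117, 1046]);
translate([1843, 0, 0]) cube([117, 117, 1046]);
translate([117, 0, 275]) cube([1726, 117, 88]);
translate([117, 0, 868]) cube([1726, 117, 88]);
translate([271, 117, 88]) cube([107, 16, 942]);
translate([532, 117, 88]) cube([107, 16, 942]);
translate([793, 117, 88]) cube([107, 16, 942]);
translate([1054, 117, 88]) cube([107, 16, 942]);
translate([1315, 117, 88]) cube([107, 16, 942]);
translate([1576, 117, 88]) cube([107, 16, 942]);


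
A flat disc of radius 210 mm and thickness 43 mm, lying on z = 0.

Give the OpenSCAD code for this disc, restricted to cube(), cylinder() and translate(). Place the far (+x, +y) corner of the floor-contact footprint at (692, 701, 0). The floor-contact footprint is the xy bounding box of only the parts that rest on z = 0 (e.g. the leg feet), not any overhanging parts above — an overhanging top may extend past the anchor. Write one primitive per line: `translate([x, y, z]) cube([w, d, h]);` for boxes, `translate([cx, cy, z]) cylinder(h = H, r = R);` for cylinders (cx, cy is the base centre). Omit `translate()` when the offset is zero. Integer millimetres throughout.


translate([482, 491, 0]) cylinder(h = 43, r = 210);


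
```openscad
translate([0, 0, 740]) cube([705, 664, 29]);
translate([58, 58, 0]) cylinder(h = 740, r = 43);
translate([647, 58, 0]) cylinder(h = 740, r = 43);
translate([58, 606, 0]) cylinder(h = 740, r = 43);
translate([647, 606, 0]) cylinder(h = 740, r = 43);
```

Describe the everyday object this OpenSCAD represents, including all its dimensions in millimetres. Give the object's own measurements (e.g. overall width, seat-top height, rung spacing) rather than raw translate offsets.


A table: top 705 mm (x) × 664 mm (y), 29 mm thick, upper face at z = 769 mm, on four round legs of 86 mm diameter, each leg's bounding box inset 15 mm from the nearest pair of top edges from z = 0 to the bottom of the top.


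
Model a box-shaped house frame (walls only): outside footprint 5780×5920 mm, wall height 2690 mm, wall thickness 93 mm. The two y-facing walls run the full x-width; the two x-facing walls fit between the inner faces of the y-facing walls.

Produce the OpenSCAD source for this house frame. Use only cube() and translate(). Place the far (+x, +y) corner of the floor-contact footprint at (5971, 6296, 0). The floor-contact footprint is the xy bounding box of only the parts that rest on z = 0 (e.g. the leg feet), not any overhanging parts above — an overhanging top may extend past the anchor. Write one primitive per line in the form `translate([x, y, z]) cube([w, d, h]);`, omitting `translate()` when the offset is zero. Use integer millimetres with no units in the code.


translate([191, 376, 0]) cube([5780, 93, 2690]);
translate([191, 6203, 0]) cube([5780, 93, 2690]);
translate([191, 469, 0]) cube([93, 5734, 2690]);
translate([5878, 469, 0]) cube([93, 5734, 2690]);


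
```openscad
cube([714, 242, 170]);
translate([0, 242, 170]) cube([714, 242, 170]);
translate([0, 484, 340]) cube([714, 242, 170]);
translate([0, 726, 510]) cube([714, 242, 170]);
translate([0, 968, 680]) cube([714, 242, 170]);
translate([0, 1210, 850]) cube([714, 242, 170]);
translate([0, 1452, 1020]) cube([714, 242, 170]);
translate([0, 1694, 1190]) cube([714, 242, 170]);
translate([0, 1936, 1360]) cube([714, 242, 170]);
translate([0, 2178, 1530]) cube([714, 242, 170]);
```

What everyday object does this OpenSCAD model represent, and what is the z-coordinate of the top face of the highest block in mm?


A staircase. The total rise is 1700 mm.

10 identical blocks, each offset up and back from the previous — a staircase. Each step is 170 mm tall and there are 10 of them, so the total rise is 10 × 170 = 1700 mm.


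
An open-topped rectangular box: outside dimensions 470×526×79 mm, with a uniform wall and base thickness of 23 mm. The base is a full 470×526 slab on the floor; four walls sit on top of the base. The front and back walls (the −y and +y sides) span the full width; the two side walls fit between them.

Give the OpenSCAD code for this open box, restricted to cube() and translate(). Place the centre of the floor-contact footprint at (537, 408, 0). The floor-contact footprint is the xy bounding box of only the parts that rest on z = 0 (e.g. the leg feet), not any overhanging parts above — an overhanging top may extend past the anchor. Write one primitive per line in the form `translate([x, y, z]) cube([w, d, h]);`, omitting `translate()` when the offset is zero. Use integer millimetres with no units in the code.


translate([302, 145, 0]) cube([470, 526, 23]);
translate([302, 145, 23]) cube([470, 23, 56]);
translate([302, 648, 23]) cube([470, 23, 56]);
translate([302, 168, 23]) cube([23, 480, 56]);
translate([749, 168, 23]) cube([23, 480, 56]);


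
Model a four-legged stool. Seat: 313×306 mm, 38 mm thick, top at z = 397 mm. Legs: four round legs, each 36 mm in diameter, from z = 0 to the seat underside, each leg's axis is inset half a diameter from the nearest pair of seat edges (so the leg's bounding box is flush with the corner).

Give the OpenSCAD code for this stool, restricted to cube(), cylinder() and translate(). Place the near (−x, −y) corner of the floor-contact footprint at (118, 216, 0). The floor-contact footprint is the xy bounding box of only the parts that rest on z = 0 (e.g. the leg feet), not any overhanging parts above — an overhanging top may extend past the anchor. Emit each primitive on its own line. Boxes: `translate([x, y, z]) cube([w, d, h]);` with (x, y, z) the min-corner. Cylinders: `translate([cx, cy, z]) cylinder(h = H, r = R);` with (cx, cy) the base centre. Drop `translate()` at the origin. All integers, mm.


translate([118, 216, 359]) cube([313, 306, 38]);
translate([136, 234, 0]) cylinder(h = 359, r = 18);
translate([413, 234, 0]) cylinder(h = 359, r = 18);
translate([136, 504, 0]) cylinder(h = 359, r = 18);
translate([413, 504, 0]) cylinder(h = 359, r = 18);


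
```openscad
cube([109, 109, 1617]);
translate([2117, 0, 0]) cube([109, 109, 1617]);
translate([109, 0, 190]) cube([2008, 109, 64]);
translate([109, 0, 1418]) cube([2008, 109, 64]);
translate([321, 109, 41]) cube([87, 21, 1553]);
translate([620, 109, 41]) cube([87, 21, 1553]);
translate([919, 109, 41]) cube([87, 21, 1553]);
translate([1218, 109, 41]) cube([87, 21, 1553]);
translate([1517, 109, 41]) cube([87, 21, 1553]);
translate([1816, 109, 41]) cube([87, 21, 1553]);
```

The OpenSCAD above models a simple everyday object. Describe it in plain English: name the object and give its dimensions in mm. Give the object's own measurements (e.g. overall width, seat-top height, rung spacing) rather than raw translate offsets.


A fence section. Two 109×109 mm posts, 1617 mm tall, stand on the floor with a clear span of 2008 mm between their inner faces. Two horizontal rails of 109×64 mm section span the gap between the posts with their undersides at z = 190 mm and z = 1418 mm, flush with the posts' −y face. 6 pickets, each 87 mm wide, 21 mm thick and 1553 mm tall, are fixed to the +y face of the rails with their bottoms at z = 41 mm, spaced across the span with a 212 mm gap after the −x post and between neighbouring pickets, with 214 mm left before the +x post.


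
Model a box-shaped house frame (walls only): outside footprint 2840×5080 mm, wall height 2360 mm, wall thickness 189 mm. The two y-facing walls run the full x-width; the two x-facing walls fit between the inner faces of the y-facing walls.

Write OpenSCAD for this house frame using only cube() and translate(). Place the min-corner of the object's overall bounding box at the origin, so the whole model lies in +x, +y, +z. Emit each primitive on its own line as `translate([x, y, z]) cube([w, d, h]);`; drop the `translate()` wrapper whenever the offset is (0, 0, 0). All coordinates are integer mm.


cube([2840, 189, 2360]);
translate([0, 4891, 0]) cube([2840, 189, 2360]);
translate([0, 189, 0]) cube([189, 4702, 2360]);
translate([2651, 189, 0]) cube([189, 4702, 2360]);


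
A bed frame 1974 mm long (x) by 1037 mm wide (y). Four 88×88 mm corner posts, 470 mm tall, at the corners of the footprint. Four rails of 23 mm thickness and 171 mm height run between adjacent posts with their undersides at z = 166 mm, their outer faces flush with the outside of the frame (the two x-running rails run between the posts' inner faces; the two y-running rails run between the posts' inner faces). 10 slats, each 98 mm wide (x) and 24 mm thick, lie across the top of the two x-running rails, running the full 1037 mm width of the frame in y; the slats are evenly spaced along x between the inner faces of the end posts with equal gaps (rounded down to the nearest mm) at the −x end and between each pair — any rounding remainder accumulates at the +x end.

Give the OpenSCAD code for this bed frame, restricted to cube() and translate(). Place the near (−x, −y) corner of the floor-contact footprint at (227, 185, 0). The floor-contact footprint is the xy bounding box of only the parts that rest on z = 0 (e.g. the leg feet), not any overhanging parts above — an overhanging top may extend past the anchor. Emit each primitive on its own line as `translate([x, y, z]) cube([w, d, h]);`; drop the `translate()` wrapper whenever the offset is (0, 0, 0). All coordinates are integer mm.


// slat z = rail_z + rail_h = 166 + 171 = 337
// slat gap = ⌊(1798 − 10·98) / 11⌋ = 74
translate([227, 185, 0]) cube([88, 88, 470]);
translate([227, 1134, 0]) cube([88, 88, 470]);
translate([2113, 185, 0]) cube([88, 88, 470]);
translate([2113, 1134, 0]) cube([88, 88, 470]);
translate([315, 185, 166]) cube([1798, 23, 171]);
translate([315, 1199, 166]) cube([1798, 23, 171]);
translate([227, 273, 166]) cube([23, 861, 171]);
translate([2178, 273, 166]) cube([23, 861, 171]);
translate([389, 185, 337]) cube([98, 1037, 24]);
translate([561, 185, 337]) cube([98, 1037, 24]);
translate([733, 185, 337]) cube([98, 1037, 24]);
translate([905, 185, 337]) cube([98, 1037, 24]);
translate([1077, 185, 337]) cube([98, 1037, 24]);
translate([1249, 185, 337]) cube([98, 1037, 24]);
translate([1421, 185, 337]) cube([98, 1037, 24]);
translate([1593, 185, 337]) cube([98, 1037, 24]);
translate([1765, 185, 337]) cube([98, 1037, 24]);
translate([1937, 185, 337]) cube([98, 1037, 24]);


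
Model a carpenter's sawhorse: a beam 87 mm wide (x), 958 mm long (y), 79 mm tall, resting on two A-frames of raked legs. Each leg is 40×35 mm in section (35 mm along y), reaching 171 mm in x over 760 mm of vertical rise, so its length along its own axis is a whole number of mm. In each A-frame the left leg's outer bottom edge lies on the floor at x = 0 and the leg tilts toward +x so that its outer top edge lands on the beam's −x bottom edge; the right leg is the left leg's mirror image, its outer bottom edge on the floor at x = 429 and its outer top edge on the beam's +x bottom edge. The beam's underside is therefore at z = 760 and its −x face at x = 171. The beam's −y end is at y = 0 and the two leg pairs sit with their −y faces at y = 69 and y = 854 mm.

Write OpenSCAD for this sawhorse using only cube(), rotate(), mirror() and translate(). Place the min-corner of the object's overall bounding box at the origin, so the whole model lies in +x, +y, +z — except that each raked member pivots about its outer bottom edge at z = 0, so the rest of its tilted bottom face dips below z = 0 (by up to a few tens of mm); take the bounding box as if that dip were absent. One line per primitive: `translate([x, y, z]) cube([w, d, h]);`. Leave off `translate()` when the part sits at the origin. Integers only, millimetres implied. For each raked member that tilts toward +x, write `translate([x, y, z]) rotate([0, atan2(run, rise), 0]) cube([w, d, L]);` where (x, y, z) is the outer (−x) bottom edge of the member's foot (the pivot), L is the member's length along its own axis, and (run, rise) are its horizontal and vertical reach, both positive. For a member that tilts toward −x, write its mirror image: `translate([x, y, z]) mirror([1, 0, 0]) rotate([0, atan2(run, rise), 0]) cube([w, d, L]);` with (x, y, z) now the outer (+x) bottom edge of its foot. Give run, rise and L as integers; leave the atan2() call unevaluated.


// leg length = √(171² + 760²) = 779
// right-leg outer foot x = 2·171 + 87 = 429
// beam min-corner = (171, 0, 760)
translate([171, 0, 760]) cube([87, 958, 79]);
translate([0, 69, 0]) rotate([0, atan2(171, 760), 0]) cube([40, 35, 779]);
translate([429, 69, 0]) mirror([1, 0, 0]) rotate([0, atan2(171, 760), 0]) cube([40, 35, 779]);
translate([0, 854, 0]) rotate([0, atan2(171, 760), 0]) cube([40, 35, 779]);
translate([429, 854, 0]) mirror([1, 0, 0]) rotate([0, atan2(171, 760), 0]) cube([40, 35, 779]);


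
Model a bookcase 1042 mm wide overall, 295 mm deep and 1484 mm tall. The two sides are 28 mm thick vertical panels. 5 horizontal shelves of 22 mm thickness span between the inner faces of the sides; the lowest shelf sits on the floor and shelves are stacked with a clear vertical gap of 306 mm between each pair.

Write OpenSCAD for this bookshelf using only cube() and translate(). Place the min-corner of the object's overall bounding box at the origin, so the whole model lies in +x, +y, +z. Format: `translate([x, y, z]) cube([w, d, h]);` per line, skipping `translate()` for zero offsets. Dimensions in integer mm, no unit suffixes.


cube([28, 295, 1484]);
translate([1014, 0, 0]) cube([28, 295, 1484]);
translate([28, 0, 0]) cube([986, 295, 22]);
translate([28, 0, 328]) cube([986, 295, 22]);
translate([28, 0, 656]) cube([986, 295, 22]);
translate([28, 0, 984]) cube([986, 295, 22]);
translate([28, 0, 1312]) cube([986, 295, 22]);


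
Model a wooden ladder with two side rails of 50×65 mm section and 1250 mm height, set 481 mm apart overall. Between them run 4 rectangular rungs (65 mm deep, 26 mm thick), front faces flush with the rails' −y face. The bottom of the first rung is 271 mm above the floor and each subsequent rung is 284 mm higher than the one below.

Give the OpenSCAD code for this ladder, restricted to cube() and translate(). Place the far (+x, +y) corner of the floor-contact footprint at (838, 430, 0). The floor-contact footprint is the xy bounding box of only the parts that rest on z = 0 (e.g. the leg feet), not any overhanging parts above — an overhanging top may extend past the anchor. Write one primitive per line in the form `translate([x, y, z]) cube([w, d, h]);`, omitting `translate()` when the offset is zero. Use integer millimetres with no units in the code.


translate([357, 365, 0]) cube([50, 65, 1250]);
translate([788, 365, 0]) cube([50, 65, 1250]);
translate([407, 365, 271]) cube([381, 65, 26]);
translate([407, 365, 555]) cube([381, 65, 26]);
translate([407, 365, 839]) cube([381, 65, 26]);
translate([407, 365, 1123]) cube([381, 65, 26]);


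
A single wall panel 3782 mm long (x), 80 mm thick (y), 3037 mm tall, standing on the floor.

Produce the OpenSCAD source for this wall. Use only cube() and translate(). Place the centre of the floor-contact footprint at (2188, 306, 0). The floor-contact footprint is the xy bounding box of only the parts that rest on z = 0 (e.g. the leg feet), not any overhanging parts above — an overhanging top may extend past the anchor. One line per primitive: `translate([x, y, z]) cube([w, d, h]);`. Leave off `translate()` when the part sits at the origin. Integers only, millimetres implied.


translate([297, 266, 0]) cube([3782, 80, 3037]);


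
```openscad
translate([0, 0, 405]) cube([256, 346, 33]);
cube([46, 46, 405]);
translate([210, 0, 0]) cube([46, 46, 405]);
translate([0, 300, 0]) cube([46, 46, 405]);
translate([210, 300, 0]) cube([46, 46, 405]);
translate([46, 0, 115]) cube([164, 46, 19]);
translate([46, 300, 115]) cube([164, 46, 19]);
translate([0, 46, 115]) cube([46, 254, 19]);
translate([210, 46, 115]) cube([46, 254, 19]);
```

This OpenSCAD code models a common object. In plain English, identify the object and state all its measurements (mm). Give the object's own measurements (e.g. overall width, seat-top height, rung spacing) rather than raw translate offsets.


A four-legged stool. The seat is a 256×346×33 mm slab whose top surface is at z = 438 mm; four square legs, each 46×46 mm in cross-section, run from the floor (z = 0) to the underside of the seat, each flush with a corner of the seat. Four stretchers, 46 mm wide and 19 mm tall, connect adjacent legs with their undersides at z = 115 mm, each running between the inner faces of the legs it joins and aligned with the legs' outer faces on the other axis.


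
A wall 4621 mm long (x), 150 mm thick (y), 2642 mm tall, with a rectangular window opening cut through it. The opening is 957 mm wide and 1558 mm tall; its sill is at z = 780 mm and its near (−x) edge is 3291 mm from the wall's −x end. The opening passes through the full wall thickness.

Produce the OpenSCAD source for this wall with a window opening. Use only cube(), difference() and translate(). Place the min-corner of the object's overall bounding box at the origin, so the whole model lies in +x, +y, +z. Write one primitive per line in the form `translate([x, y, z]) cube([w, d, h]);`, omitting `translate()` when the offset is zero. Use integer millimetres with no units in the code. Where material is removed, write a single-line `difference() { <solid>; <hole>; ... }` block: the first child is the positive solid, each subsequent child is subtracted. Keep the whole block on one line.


difference() { cube([4621, 150, 2642]); translate([3291, 0, 780]) cube([957, 150, 1558]); }


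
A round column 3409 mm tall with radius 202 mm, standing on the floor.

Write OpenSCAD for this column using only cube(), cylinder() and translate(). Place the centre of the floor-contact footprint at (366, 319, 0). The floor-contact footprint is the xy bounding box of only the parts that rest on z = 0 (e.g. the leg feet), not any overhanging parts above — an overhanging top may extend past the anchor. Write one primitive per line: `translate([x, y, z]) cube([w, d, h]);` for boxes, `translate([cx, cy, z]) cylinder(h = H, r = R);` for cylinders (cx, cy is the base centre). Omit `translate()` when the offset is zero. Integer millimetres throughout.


translate([366, 319, 0]) cylinder(h = 3409, r = 202);


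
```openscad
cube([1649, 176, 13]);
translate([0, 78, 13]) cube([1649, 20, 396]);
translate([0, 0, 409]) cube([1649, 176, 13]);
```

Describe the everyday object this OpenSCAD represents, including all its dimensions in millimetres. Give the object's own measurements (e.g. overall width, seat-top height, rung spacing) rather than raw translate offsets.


An I-beam lying along x, 1649 mm long. Overall section height 422 mm. Two flanges 176 mm wide (y) and 13 mm thick, one on the floor and one at the top; a web 20 mm thick runs between them, centred on the flange width.


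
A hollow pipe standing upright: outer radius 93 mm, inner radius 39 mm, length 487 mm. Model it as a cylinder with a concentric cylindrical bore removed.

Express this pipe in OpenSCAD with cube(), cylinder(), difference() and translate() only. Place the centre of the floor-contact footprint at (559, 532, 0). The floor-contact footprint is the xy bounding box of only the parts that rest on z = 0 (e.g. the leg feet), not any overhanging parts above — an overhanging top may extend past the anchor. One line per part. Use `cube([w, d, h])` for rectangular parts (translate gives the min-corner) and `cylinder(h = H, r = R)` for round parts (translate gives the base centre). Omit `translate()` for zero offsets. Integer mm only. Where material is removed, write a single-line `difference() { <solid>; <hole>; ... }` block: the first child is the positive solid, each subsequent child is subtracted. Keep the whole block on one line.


difference() { translate([559, 532, 0]) cylinder(h = 487, r = 93); translate([559, 532, 0]) cylinder(h = 487, r = 39); }


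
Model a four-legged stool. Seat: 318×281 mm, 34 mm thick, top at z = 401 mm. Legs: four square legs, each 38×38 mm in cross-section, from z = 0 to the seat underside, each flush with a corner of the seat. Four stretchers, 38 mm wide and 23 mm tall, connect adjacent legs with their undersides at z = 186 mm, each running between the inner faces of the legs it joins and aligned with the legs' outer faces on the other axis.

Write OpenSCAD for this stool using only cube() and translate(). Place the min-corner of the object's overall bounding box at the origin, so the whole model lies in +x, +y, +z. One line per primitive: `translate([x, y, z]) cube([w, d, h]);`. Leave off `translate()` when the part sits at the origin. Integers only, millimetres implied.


translate([0, 0, 367]) cube([318, 281, 34]);
cube([38, 38, 367]);
translate([280, 0, 0]) cube([38, 38, 367]);
translate([0, 243, 0]) cube([38, 38, 367]);
translate([280, 243, 0]) cube([38, 38, 367]);
translate([38, 0, 186]) cube([242, 38, 23]);
translate([38, 243, 186]) cube([242, 38, 23]);
translate([0, 38, 186]) cube([38, 205, 23]);
translate([280, 38, 186]) cube([38, 205, 23]);


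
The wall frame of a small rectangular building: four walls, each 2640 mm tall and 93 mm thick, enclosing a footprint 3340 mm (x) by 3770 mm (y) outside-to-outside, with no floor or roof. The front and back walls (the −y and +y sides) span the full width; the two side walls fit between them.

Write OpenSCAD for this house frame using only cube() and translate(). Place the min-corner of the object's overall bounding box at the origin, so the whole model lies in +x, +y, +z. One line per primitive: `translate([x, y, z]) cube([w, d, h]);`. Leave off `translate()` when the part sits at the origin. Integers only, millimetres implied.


cube([3340, 93, 2640]);
translate([0, 3677, 0]) cube([3340, 93, 2640]);
translate([0, 93, 0]) cube([93, 3584, 2640]);
translate([3247, 93, 0]) cube([93, 3584, 2640]);


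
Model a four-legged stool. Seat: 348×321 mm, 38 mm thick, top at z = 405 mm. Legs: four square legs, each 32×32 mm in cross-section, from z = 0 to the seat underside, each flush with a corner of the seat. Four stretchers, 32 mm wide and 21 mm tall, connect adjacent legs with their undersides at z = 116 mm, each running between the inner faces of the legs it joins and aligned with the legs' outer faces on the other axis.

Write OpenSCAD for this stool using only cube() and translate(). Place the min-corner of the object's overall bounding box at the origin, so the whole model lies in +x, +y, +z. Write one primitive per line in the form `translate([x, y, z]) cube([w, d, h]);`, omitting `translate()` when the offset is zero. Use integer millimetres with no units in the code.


translate([0, 0, 367]) cube([348, 321, 38]);
cube([32, 32, 367]);
translate([316, 0, 0]) cube([32, 32, 367]);
translate([0, 289, 0]) cube([32, 32, 367]);
translate([316, 289, 0]) cube([32, 32, 367]);
translate([32, 0, 116]) cube([284, 32, 21]);
translate([32, 289, 116]) cube([284, 32, 21]);
translate([0, 32, 116]) cube([32, 257, 21]);
translate([316, 32, 116]) cube([32, 257, 21]);


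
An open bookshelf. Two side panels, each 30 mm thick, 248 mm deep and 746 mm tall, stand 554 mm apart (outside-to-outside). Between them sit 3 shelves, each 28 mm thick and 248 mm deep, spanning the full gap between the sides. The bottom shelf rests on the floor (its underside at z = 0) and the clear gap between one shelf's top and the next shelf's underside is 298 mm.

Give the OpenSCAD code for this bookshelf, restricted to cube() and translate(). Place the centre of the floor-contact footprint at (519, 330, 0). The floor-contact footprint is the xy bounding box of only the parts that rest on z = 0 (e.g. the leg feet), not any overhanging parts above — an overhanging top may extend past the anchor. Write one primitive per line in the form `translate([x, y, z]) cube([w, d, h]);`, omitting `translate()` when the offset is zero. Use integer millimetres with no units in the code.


translate([242, 206, 0]) cube([30, 248, 746]);
translate([766, 206, 0]) cube([30, 248, 746]);
translate([272, 206, 0]) cube([494, 248, 28]);
translate([272, 206, 326]) cube([494, 248, 28]);
translate([272, 206, 652]) cube([494, 248, 28]);


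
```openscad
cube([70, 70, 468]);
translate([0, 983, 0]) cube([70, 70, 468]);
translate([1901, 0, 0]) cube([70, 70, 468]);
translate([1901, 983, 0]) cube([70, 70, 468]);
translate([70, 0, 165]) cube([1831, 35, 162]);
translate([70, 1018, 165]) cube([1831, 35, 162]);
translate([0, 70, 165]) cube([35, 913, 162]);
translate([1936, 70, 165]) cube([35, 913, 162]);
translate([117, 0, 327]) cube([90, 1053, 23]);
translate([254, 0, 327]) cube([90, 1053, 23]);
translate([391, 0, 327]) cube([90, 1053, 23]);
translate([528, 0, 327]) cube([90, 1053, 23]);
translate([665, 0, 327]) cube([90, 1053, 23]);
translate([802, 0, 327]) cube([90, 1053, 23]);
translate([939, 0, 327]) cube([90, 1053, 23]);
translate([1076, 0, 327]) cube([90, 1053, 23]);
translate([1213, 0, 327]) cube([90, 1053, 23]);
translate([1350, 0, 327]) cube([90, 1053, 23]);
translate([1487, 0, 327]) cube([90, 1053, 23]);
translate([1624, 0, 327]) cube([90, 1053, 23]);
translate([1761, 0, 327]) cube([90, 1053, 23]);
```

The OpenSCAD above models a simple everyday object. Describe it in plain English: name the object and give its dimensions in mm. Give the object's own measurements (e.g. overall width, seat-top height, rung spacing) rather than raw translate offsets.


A bed frame 1971 mm long (x) by 1053 mm wide (y). Four 70×70 mm corner posts, 468 mm tall, at the corners of the footprint. Four rails of 35 mm thickness and 162 mm height run between adjacent posts with their undersides at z = 165 mm, their outer faces flush with the outside of the frame (the two x-running rails run between the posts' inner faces; the two y-running rails run between the posts' inner faces). 13 slats, each 90 mm wide (x) and 23 mm thick, lie across the top of the two x-running rails, running the full 1053 mm width of the frame in y; along x they sit between the end posts with a 47 mm gap after the −x posts and between neighbouring slats, leaving 50 mm before the +x posts.


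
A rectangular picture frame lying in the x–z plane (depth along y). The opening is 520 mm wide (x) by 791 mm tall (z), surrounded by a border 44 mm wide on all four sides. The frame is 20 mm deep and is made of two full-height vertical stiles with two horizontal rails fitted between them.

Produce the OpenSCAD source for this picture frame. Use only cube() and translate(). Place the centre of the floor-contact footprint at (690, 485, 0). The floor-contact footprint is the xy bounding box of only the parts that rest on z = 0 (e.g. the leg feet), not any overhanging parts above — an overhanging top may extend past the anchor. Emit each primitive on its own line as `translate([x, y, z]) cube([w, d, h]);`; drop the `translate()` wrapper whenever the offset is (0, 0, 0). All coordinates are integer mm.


translate([386, 475, 0]) cube([44, 20, 879]);
translate([950, 475, 0]) cube([44, 20, 879]);
translate([430, 475, 0]) cube([520, 20, 44]);
translate([430, 475, 835]) cube([520, 20, 44]);
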